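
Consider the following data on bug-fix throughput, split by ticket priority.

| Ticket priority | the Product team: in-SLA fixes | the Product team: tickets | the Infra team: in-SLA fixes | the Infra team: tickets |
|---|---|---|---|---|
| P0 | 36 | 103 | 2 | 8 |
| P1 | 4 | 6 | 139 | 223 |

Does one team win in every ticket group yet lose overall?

P0: the Product team 36/103 = 35.0%, the Infra team 2/8 = 25.0% → the Product team
P1: the Product team 4/6 = 66.7%, the Infra team 139/223 = 62.3% → the Product team
Overall: the Product team 40/109 = 36.7%, the Infra team 141/231 = 61.0% → the Infra team
The Product team wins each ticket group but the Infra team wins overall — the comparison reverses. The Product team's tickets skew toward P0, which has a lower base rate.

Yes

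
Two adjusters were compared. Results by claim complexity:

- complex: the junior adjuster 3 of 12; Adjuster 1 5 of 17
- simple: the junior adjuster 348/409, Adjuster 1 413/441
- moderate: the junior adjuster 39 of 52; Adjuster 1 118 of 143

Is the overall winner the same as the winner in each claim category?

Complex: the junior adjuster 3/12 = 25.0%, Adjuster 1 5/17 = 29.4% → Adjuster 1
Simple: the junior adjuster 348/409 = 85.1%, Adjuster 1 413/441 = 93.7% → Adjuster 1
Moderate: the junior adjuster 39/52 = 75.0%, Adjuster 1 118/143 = 82.5% → Adjuster 1
Overall: the junior adjuster 390/473 = 82.5%, Adjuster 1 536/601 = 89.2% → Adjuster 1
Adjuster 1 wins overall and in every claim group — no reversal.

Yes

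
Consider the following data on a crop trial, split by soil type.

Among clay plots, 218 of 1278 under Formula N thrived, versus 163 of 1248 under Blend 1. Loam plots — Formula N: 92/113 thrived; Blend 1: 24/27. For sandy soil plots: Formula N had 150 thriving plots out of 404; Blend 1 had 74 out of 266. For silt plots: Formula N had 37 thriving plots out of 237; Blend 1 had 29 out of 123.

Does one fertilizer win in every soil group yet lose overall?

No

Clay: Formula N 218/1278 = 17.1%, Blend 1 163/1248 = 13.1% → Formula N
Loam: Formula N 92/113 = 81.4%, Blend 1 24/27 = 88.9% → Blend 1
Sandy soil: Formula N 150/404 = 37.1%, Blend 1 74/266 = 27.8% → Formula N
Silt: Formula N 37/237 = 15.6%, Blend 1 29/123 = 23.6% → Blend 1
Overall: Formula N 497/2032 = 24.5%, Blend 1 290/1664 = 17.4% → Formula N
Neither sweeps: Formula N wins 2 of 4 groups, Blend 1 wins 2. Formula N wins overall but not every group — no Simpson reversal.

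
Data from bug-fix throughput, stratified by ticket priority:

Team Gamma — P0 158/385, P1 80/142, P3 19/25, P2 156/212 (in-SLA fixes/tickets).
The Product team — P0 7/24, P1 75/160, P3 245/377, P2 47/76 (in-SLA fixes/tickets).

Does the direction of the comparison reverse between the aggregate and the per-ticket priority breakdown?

P0: Team Gamma 158/385 = 41.0%, the Product team 7/24 = 29.2% → Team Gamma
P1: Team Gamma 80/142 = 56.3%, the Product team 75/160 = 46.9% → Team Gamma
P3: Team Gamma 19/25 = 76.0%, the Product team 245/377 = 65.0% → Team Gamma
P2: Team Gamma 156/212 = 73.6%, the Product team 47/76 = 61.8% → Team Gamma
Overall: Team Gamma 413/764 = 54.1%, the Product team 374/637 = 58.7% → the Product team
Team Gamma wins each ticket group but the Product team wins overall — the comparison reverses. Team Gamma's tickets skew toward P0, which has a lower base rate.

Yes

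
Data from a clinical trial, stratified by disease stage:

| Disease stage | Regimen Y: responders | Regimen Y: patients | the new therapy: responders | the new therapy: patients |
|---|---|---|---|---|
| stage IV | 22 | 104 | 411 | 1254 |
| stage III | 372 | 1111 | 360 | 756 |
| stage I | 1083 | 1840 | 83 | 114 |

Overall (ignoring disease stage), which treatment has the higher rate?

Stage IV: Regimen Y 22/104 = 21.2%, the new therapy 411/1254 = 32.8% → the new therapy
Stage III: Regimen Y 372/1111 = 33.5%, the new therapy 360/756 = 47.6% → the new therapy
Stage I: Regimen Y 1083/1840 = 58.9%, the new therapy 83/114 = 72.8% → the new therapy
Overall: Regimen Y 1477/3055 = 48.3%, the new therapy 854/2124 = 40.2% → Regimen Y
(The new therapy wins every disease group but Regimen Y wins overall — the new therapy's patients skew toward the low-rate stage IV group.)

Regimen Y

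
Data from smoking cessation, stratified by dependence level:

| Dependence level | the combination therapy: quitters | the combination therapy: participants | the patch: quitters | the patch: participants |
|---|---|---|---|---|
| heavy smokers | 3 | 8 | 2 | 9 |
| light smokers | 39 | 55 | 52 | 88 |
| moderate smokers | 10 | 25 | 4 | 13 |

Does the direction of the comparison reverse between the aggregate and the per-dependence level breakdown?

Heavy smokers: the combination therapy 3/8 = 37.5%, the patch 2/9 = 22.2% → the combination therapy
Light smokers: the combination therapy 39/55 = 70.9%, the patch 52/88 = 59.1% → the combination therapy
Moderate smokers: the combination therapy 10/25 = 40.0%, the patch 4/13 = 30.8% → the combination therapy
Overall: the combination therapy 52/88 = 59.1%, the patch 58/110 = 52.7% → the combination therapy
The combination therapy wins overall and in every dependence group — no reversal.

No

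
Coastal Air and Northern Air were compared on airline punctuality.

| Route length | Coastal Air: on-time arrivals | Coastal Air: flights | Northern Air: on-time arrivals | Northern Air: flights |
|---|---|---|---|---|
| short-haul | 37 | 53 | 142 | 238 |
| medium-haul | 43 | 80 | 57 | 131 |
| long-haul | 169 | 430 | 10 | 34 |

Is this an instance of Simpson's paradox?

Short-haul: Coastal Air 37/53 = 69.8%, Northern Air 142/238 = 59.7% → Coastal Air
Medium-haul: Coastal Air 43/80 = 53.8%, Northern Air 57/131 = 43.5% → Coastal Air
Long-haul: Coastal Air 169/430 = 39.3%, Northern Air 10/34 = 29.4% → Coastal Air
Overall: Coastal Air 249/563 = 44.2%, Northern Air 209/403 = 51.9% → Northern Air
Coastal Air wins each route group but Northern Air wins overall — the comparison reverses. Coastal Air's flights skew toward long-haul, which has a lower base rate.

Yes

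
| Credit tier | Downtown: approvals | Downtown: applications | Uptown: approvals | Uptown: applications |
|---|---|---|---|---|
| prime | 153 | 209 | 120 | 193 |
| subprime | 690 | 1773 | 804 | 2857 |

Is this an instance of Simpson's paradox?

No

Prime: Downtown 153/209 = 73.2%, Uptown 120/193 = 62.2% → Downtown
Subprime: Downtown 690/1773 = 38.9%, Uptown 804/2857 = 28.1% → Downtown
Overall: Downtown 843/1982 = 42.5%, Uptown 924/3050 = 30.3% → Downtown
Downtown wins overall and in every credit group — no reversal.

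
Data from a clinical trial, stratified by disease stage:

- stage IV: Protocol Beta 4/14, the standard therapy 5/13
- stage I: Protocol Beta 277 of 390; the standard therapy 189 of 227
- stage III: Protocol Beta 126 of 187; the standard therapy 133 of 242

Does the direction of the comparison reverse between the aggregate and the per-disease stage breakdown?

No

Stage IV: Protocol Beta 4/14 = 28.6%, the standard therapy 5/13 = 38.5% → the standard therapy
Stage I: Protocol Beta 277/390 = 71.0%, the standard therapy 189/227 = 83.3% → the standard therapy
Stage III: Protocol Beta 126/187 = 67.4%, the standard therapy 133/242 = 55.0% → Protocol Beta
Overall: Protocol Beta 407/591 = 68.9%, the standard therapy 327/482 = 67.8% → Protocol Beta
Neither sweeps: Protocol Beta wins 1 of 3 groups, the standard therapy wins 2. Protocol Beta wins overall but not every group — no Simpson reversal.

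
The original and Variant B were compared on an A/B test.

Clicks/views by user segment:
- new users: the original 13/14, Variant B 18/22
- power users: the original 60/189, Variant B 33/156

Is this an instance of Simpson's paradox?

No

New users: the original 13/14 = 92.9%, Variant B 18/22 = 81.8% → the original
Power users: the original 60/189 = 31.7%, Variant B 33/156 = 21.2% → the original
Overall: the original 73/203 = 36.0%, Variant B 51/178 = 28.7% → the original
The original wins overall and in every user group — no reversal.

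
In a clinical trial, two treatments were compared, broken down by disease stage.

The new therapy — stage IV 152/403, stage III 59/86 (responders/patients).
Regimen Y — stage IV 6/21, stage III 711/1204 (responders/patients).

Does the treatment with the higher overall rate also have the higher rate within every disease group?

No

Stage IV: the new therapy 152/403 = 37.7%, Regimen Y 6/21 = 28.6% → the new therapy
Stage III: the new therapy 59/86 = 68.6%, Regimen Y 711/1204 = 59.1% → the new therapy
Overall: the new therapy 211/489 = 43.1%, Regimen Y 717/1225 = 58.5% → Regimen Y
The new therapy wins each disease group but Regimen Y wins overall — the comparison reverses. The new therapy's patients skew toward stage IV, which has a lower base rate.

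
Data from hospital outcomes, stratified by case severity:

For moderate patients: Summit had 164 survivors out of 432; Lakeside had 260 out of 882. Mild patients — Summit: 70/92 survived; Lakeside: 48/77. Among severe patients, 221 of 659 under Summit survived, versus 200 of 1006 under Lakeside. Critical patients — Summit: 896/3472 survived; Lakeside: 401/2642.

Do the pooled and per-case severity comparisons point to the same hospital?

Yes

Moderate: Summit 164/432 = 38.0%, Lakeside 260/882 = 29.5% → Summit
Mild: Summit 70/92 = 76.1%, Lakeside 48/77 = 62.3% → Summit
Severe: Summit 221/659 = 33.5%, Lakeside 200/1006 = 19.9% → Summit
Critical: Summit 896/3472 = 25.8%, Lakeside 401/2642 = 15.2% → Summit
Overall: Summit 1351/4655 = 29.0%, Lakeside 909/4607 = 19.7% → Summit
Summit wins overall and in every case group — no reversal.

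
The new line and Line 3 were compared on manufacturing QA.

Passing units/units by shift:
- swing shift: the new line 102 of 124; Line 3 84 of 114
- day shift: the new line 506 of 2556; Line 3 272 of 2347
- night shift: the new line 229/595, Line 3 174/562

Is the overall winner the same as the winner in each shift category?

Swing shift: the new line 102/124 = 82.3%, Line 3 84/114 = 73.7% → the new line
Day shift: the new line 506/2556 = 19.8%, Line 3 272/2347 = 11.6% → the new line
Night shift: the new line 229/595 = 38.5%, Line 3 174/562 = 31.0% → the new line
Overall: the new line 837/3275 = 25.6%, Line 3 530/3023 = 17.5% → the new line
The new line wins overall and in every shift group — no reversal.

Yes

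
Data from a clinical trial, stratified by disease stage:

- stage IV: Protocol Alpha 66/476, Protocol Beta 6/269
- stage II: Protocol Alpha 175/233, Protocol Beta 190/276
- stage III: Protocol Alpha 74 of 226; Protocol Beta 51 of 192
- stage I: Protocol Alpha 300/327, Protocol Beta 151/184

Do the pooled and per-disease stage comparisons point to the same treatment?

Yes

Stage IV: Protocol Alpha 66/476 = 13.9%, Protocol Beta 6/269 = 2.2% → Protocol Alpha
Stage II: Protocol Alpha 175/233 = 75.1%, Protocol Beta 190/276 = 68.8% → Protocol Alpha
Stage III: Protocol Alpha 74/226 = 32.7%, Protocol Beta 51/192 = 26.6% → Protocol Alpha
Stage I: Protocol Alpha 300/327 = 91.7%, Protocol Beta 151/184 = 82.1% → Protocol Alpha
Overall: Protocol Alpha 615/1262 = 48.7%, Protocol Beta 398/921 = 43.2% → Protocol Alpha
Protocol Alpha wins overall and in every disease group — no reversal.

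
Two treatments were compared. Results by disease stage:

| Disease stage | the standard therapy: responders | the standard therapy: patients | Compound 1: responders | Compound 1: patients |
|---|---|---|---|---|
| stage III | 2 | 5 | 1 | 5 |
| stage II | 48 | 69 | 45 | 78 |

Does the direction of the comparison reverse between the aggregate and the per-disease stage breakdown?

Stage III: the standard therapy 2/5 = 40.0%, Compound 1 1/5 = 20.0% → the standard therapy
Stage II: the standard therapy 48/69 = 69.6%, Compound 1 45/78 = 57.7% → the standard therapy
Overall: the standard therapy 50/74 = 67.6%, Compound 1 46/83 = 55.4% → the standard therapy
The standard therapy wins overall and in every disease group — no reversal.

No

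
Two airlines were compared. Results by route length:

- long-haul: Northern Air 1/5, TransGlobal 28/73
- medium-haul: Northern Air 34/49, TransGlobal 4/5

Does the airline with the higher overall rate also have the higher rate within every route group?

Long-haul: Northern Air 1/5 = 20.0%, TransGlobal 28/73 = 38.4% → TransGlobal
Medium-haul: Northern Air 34/49 = 69.4%, TransGlobal 4/5 = 80.0% → TransGlobal
Overall: Northern Air 35/54 = 64.8%, TransGlobal 32/78 = 41.0% → Northern Air
TransGlobal wins each route group but Northern Air wins overall — the comparison reverses. TransGlobal's flights skew toward long-haul, which has a lower base rate.

No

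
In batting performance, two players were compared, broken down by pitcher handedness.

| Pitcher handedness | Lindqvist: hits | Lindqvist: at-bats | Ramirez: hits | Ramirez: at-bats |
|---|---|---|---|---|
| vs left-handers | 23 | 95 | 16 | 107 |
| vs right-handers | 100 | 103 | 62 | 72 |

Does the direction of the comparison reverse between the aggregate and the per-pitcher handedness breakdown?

Vs left-handers: Lindqvist 23/95 = 24.2%, Ramirez 16/107 = 15.0% → Lindqvist
Vs right-handers: Lindqvist 100/103 = 97.1%, Ramirez 62/72 = 86.1% → Lindqvist
Overall: Lindqvist 123/198 = 62.1%, Ramirez 78/179 = 43.6% → Lindqvist
Lindqvist wins overall and in every pitcher group — no reversal.

No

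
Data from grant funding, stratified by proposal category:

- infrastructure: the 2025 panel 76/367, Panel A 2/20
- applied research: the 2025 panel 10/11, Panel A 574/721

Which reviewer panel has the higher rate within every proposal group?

the 2025 panel

Infrastructure: the 2025 panel 76/367 = 20.7%, Panel A 2/20 = 10.0% → the 2025 panel
Applied research: the 2025 panel 10/11 = 90.9%, Panel A 574/721 = 79.6% → the 2025 panel
The 2025 panel has the higher rate in both groups.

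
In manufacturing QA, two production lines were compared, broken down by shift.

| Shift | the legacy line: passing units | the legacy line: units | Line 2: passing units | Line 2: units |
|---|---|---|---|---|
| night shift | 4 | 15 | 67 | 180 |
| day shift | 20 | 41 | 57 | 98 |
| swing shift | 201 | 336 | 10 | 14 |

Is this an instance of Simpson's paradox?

Yes

Night shift: the legacy line 4/15 = 26.7%, Line 2 67/180 = 37.2% → Line 2
Day shift: the legacy line 20/41 = 48.8%, Line 2 57/98 = 58.2% → Line 2
Swing shift: the legacy line 201/336 = 59.8%, Line 2 10/14 = 71.4% → Line 2
Overall: the legacy line 225/392 = 57.4%, Line 2 134/292 = 45.9% → the legacy line
Line 2 wins each shift group but the legacy line wins overall — the comparison reverses. Line 2's units skew toward night shift, which has a lower base rate.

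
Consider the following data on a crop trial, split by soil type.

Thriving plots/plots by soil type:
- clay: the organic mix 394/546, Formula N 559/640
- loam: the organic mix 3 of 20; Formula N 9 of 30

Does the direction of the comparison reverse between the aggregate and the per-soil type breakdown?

Clay: the organic mix 394/546 = 72.2%, Formula N 559/640 = 87.3% → Formula N
Loam: the organic mix 3/20 = 15.0%, Formula N 9/30 = 30.0% → Formula N
Overall: the organic mix 397/566 = 70.1%, Formula N 568/670 = 84.8% → Formula N
Formula N wins overall and in every soil group — no reversal.

No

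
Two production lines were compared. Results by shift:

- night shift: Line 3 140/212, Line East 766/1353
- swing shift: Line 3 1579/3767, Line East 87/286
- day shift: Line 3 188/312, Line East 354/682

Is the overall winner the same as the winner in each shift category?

No

Night shift: Line 3 140/212 = 66.0%, Line East 766/1353 = 56.6% → Line 3
Swing shift: Line 3 1579/3767 = 41.9%, Line East 87/286 = 30.4% → Line 3
Day shift: Line 3 188/312 = 60.3%, Line East 354/682 = 51.9% → Line 3
Overall: Line 3 1907/4291 = 44.4%, Line East 1207/2321 = 52.0% → Line East
Line 3 wins each shift group but Line East wins overall — the comparison reverses. Line 3's units skew toward swing shift, which has a lower base rate.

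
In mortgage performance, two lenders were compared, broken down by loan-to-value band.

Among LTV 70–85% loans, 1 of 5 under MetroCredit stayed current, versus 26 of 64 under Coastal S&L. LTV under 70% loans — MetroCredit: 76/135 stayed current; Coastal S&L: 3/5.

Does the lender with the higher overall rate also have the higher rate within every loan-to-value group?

No

LTV 70–85%: MetroCredit 1/5 = 20.0%, Coastal S&L 26/64 = 40.6% → Coastal S&L
LTV under 70%: MetroCredit 76/135 = 56.3%, Coastal S&L 3/5 = 60.0% → Coastal S&L
Overall: MetroCredit 77/140 = 55.0%, Coastal S&L 29/69 = 42.0% → MetroCredit
Coastal S&L wins each loan-to-value group but MetroCredit wins overall — the comparison reverses. Coastal S&L's loans skew toward LTV 70–85%, which has a lower base rate.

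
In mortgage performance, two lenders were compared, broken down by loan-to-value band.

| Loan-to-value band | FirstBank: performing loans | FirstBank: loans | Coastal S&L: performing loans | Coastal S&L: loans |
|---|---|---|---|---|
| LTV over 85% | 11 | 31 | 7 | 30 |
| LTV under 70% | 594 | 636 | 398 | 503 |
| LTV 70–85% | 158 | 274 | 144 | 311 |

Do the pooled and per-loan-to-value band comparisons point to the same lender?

Yes

LTV over 85%: FirstBank 11/31 = 35.5%, Coastal S&L 7/30 = 23.3% → FirstBank
LTV under 70%: FirstBank 594/636 = 93.4%, Coastal S&L 398/503 = 79.1% → FirstBank
LTV 70–85%: FirstBank 158/274 = 57.7%, Coastal S&L 144/311 = 46.3% → FirstBank
Overall: FirstBank 763/941 = 81.1%, Coastal S&L 549/844 = 65.0% → FirstBank
FirstBank wins overall and in every loan-to-value group — no reversal.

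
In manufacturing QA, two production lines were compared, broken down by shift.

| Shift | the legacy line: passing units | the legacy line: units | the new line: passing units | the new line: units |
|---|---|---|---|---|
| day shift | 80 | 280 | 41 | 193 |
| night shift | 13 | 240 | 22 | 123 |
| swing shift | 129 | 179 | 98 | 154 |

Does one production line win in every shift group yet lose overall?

Day shift: the legacy line 80/280 = 28.6%, the new line 41/193 = 21.2% → the legacy line
Night shift: the legacy line 13/240 = 5.4%, the new line 22/123 = 17.9% → the new line
Swing shift: the legacy line 129/179 = 72.1%, the new line 98/154 = 63.6% → the legacy line
Overall: the legacy line 222/699 = 31.8%, the new line 161/470 = 34.3% → the new line
Neither sweeps: the legacy line wins 2 of 3 groups, the new line wins 1. The new line wins overall but not every group — no Simpson reversal.

No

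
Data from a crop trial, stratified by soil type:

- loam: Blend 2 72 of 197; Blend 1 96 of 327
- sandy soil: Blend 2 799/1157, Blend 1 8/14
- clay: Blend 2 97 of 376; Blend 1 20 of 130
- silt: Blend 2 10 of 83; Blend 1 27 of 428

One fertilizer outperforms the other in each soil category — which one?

Loam: Blend 2 72/197 = 36.5%, Blend 1 96/327 = 29.4% → Blend 2
Sandy soil: Blend 2 799/1157 = 69.1%, Blend 1 8/14 = 57.1% → Blend 2
Clay: Blend 2 97/376 = 25.8%, Blend 1 20/130 = 15.4% → Blend 2
Silt: Blend 2 10/83 = 12.0%, Blend 1 27/428 = 6.3% → Blend 2
Blend 2 has the higher rate in all 4 groups.

Blend 2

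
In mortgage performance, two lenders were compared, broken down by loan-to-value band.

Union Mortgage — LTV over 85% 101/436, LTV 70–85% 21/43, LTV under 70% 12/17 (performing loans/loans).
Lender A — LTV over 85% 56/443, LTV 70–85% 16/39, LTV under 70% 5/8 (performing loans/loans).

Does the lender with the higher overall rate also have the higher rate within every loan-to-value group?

LTV over 85%: Union Mortgage 101/436 = 23.2%, Lender A 56/443 = 12.6% → Union Mortgage
LTV 70–85%: Union Mortgage 21/43 = 48.8%, Lender A 16/39 = 41.0% → Union Mortgage
LTV under 70%: Union Mortgage 12/17 = 70.6%, Lender A 5/8 = 62.5% → Union Mortgage
Overall: Union Mortgage 134/496 = 27.0%, Lender A 77/490 = 15.7% → Union Mortgage
Union Mortgage wins overall and in every loan-to-value group — no reversal.

Yes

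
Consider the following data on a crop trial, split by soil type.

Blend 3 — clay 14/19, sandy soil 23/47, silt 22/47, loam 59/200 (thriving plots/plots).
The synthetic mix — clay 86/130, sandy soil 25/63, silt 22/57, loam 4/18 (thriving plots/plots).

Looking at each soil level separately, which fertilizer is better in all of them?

Blend 3

Clay: Blend 3 14/19 = 73.7%, the synthetic mix 86/130 = 66.2% → Blend 3
Sandy soil: Blend 3 23/47 = 48.9%, the synthetic mix 25/63 = 39.7% → Blend 3
Silt: Blend 3 22/47 = 46.8%, the synthetic mix 22/57 = 38.6% → Blend 3
Loam: Blend 3 59/200 = 29.5%, the synthetic mix 4/18 = 22.2% → Blend 3
Blend 3 has the higher rate in all 4 groups.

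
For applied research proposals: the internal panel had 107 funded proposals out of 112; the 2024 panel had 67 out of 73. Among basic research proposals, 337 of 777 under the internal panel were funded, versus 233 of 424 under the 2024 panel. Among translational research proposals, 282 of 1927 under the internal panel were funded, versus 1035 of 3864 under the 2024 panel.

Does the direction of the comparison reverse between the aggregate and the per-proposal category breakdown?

Applied research: the internal panel 107/112 = 95.5%, the 2024 panel 67/73 = 91.8% → the internal panel
Basic research: the internal panel 337/777 = 43.4%, the 2024 panel 233/424 = 55.0% → the 2024 panel
Translational research: the internal panel 282/1927 = 14.6%, the 2024 panel 1035/3864 = 26.8% → the 2024 panel
Overall: the internal panel 726/2816 = 25.8%, the 2024 panel 1335/4361 = 30.6% → the 2024 panel
Neither sweeps: the internal panel wins 1 of 3 groups, the 2024 panel wins 2. The 2024 panel wins overall but not every group — no Simpson reversal.

No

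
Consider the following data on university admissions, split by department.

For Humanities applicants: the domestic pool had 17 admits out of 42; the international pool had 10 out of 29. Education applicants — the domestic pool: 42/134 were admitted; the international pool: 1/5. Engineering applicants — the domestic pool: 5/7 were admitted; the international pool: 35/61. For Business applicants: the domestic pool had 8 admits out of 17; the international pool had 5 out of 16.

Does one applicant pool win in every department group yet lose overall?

Humanities: the domestic pool 17/42 = 40.5%, the international pool 10/29 = 34.5% → the domestic pool
Education: the domestic pool 42/134 = 31.3%, the international pool 1/5 = 20.0% → the domestic pool
Engineering: the domestic pool 5/7 = 71.4%, the international pool 35/61 = 57.4% → the domestic pool
Business: the domestic pool 8/17 = 47.1%, the international pool 5/16 = 31.2% → the domestic pool
Overall: the domestic pool 72/200 = 36.0%, the international pool 51/111 = 45.9% → the international pool
The domestic pool wins each department group but the international pool wins overall — the comparison reverses. The domestic pool's applicants skew toward Education, which has a lower base rate.

Yes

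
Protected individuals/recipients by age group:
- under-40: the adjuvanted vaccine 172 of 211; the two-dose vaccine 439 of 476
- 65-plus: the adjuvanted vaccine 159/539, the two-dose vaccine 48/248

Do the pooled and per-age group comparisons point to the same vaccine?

No

Under-40: the adjuvanted vaccine 172/211 = 81.5%, the two-dose vaccine 439/476 = 92.2% → the two-dose vaccine
65-plus: the adjuvanted vaccine 159/539 = 29.5%, the two-dose vaccine 48/248 = 19.4% → the adjuvanted vaccine
Overall: the adjuvanted vaccine 331/750 = 44.1%, the two-dose vaccine 487/724 = 67.3% → the two-dose vaccine
Neither sweeps: the adjuvanted vaccine wins 1 of 2 groups, the two-dose vaccine wins 1. The two-dose vaccine wins overall but not every group — no Simpson reversal.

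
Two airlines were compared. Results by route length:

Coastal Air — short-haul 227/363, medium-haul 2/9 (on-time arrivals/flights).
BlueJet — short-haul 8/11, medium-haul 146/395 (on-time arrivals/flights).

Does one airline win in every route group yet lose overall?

Yes

Short-haul: Coastal Air 227/363 = 62.5%, BlueJet 8/11 = 72.7% → BlueJet
Medium-haul: Coastal Air 2/9 = 22.2%, BlueJet 146/395 = 37.0% → BlueJet
Overall: Coastal Air 229/372 = 61.6%, BlueJet 154/406 = 37.9% → Coastal Air
BlueJet wins each route group but Coastal Air wins overall — the comparison reverses. BlueJet's flights skew toward medium-haul, which has a lower base rate.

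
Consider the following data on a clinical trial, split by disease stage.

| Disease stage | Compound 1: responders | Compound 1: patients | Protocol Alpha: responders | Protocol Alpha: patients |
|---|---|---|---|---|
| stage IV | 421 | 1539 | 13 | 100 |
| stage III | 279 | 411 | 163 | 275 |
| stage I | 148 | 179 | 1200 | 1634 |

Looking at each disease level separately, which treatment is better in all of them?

Stage IV: Compound 1 421/1539 = 27.4%, Protocol Alpha 13/100 = 13.0% → Compound 1
Stage III: Compound 1 279/411 = 67.9%, Protocol Alpha 163/275 = 59.3% → Compound 1
Stage I: Compound 1 148/179 = 82.7%, Protocol Alpha 1200/1634 = 73.4% → Compound 1
Compound 1 has the higher rate in all 3 groups.

Compound 1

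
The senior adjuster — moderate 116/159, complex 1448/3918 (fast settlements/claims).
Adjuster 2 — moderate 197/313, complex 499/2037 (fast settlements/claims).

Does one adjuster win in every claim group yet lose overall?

Moderate: the senior adjuster 116/159 = 73.0%, Adjuster 2 197/313 = 62.9% → the senior adjuster
Complex: the senior adjuster 1448/3918 = 37.0%, Adjuster 2 499/2037 = 24.5% → the senior adjuster
Overall: the senior adjuster 1564/4077 = 38.4%, Adjuster 2 696/2350 = 29.6% → the senior adjuster
The senior adjuster wins overall and in every claim group — no reversal.

No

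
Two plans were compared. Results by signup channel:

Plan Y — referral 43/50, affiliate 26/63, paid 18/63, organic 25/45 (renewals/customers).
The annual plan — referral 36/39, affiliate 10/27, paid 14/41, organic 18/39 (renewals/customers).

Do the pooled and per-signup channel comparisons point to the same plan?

No

Referral: Plan Y 43/50 = 86.0%, the annual plan 36/39 = 92.3% → the annual plan
Affiliate: Plan Y 26/63 = 41.3%, the annual plan 10/27 = 37.0% → Plan Y
Paid: Plan Y 18/63 = 28.6%, the annual plan 14/41 = 34.1% → the annual plan
Organic: Plan Y 25/45 = 55.6%, the annual plan 18/39 = 46.2% → Plan Y
Overall: Plan Y 112/221 = 50.7%, the annual plan 78/146 = 53.4% → the annual plan
Neither sweeps: Plan Y wins 2 of 4 groups, the annual plan wins 2. The annual plan wins overall but not every group — no Simpson reversal.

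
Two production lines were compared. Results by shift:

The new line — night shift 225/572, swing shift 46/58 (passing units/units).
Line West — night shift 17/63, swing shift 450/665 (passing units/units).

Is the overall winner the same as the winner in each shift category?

Night shift: the new line 225/572 = 39.3%, Line West 17/63 = 27.0% → the new line
Swing shift: the new line 46/58 = 79.3%, Line West 450/665 = 67.7% → the new line
Overall: the new line 271/630 = 43.0%, Line West 467/728 = 64.1% → Line West
The new line wins each shift group but Line West wins overall — the comparison reverses. The new line's units skew toward night shift, which has a lower base rate.

No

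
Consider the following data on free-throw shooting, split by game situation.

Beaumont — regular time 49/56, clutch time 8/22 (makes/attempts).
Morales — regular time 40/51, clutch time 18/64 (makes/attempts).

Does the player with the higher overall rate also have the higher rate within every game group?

Yes

Regular time: Beaumont 49/56 = 87.5%, Morales 40/51 = 78.4% → Beaumont
Clutch time: Beaumont 8/22 = 36.4%, Morales 18/64 = 28.1% → Beaumont
Overall: Beaumont 57/78 = 73.1%, Morales 58/115 = 50.4% → Beaumont
Beaumont wins overall and in every game group — no reversal.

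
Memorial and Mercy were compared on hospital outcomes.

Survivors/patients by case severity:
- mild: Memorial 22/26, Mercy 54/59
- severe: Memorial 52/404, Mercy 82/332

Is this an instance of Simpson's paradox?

Mild: Memorial 22/26 = 84.6%, Mercy 54/59 = 91.5% → Mercy
Severe: Memorial 52/404 = 12.9%, Mercy 82/332 = 24.7% → Mercy
Overall: Memorial 74/430 = 17.2%, Mercy 136/391 = 34.8% → Mercy
Mercy wins overall and in every case group — no reversal.

No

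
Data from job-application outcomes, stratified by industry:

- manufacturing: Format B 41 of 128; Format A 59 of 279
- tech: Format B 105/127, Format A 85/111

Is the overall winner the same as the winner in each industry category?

Manufacturing: Format B 41/128 = 32.0%, Format A 59/279 = 21.1% → Format B
Tech: Format B 105/127 = 82.7%, Format A 85/111 = 76.6% → Format B
Overall: Format B 146/255 = 57.3%, Format A 144/390 = 36.9% → Format B
Format B wins overall and in every industry group — no reversal.

Yes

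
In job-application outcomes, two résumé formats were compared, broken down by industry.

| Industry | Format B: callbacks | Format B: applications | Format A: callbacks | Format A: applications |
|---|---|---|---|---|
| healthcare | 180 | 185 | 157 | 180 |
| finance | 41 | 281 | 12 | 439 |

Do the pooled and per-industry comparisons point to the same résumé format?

Healthcare: Format B 180/185 = 97.3%, Format A 157/180 = 87.2% → Format B
Finance: Format B 41/281 = 14.6%, Format A 12/439 = 2.7% → Format B
Overall: Format B 221/466 = 47.4%, Format A 169/619 = 27.3% → Format B
Format B wins overall and in every industry group — no reversal.

Yes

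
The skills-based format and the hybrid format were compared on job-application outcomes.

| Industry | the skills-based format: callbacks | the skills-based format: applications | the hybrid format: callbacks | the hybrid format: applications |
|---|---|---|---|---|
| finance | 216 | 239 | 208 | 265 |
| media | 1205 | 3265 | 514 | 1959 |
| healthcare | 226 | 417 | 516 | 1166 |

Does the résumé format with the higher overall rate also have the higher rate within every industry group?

Finance: the skills-based format 216/239 = 90.4%, the hybrid format 208/265 = 78.5% → the skills-based format
Media: the skills-based format 1205/3265 = 36.9%, the hybrid format 514/1959 = 26.2% → the skills-based format
Healthcare: the skills-based format 226/417 = 54.2%, the hybrid format 516/1166 = 44.3% → the skills-based format
Overall: the skills-based format 1647/3921 = 42.0%, the hybrid format 1238/3390 = 36.5% → the skills-based format
The skills-based format wins overall and in every industry group — no reversal.

Yes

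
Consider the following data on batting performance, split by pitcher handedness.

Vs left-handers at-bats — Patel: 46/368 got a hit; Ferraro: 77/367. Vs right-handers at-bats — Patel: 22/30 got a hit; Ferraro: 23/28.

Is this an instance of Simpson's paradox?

Vs left-handers: Patel 46/368 = 12.5%, Ferraro 77/367 = 21.0% → Ferraro
Vs right-handers: Patel 22/30 = 73.3%, Ferraro 23/28 = 82.1% → Ferraro
Overall: Patel 68/398 = 17.1%, Ferraro 100/395 = 25.3% → Ferraro
Ferraro wins overall and in every pitcher group — no reversal.

No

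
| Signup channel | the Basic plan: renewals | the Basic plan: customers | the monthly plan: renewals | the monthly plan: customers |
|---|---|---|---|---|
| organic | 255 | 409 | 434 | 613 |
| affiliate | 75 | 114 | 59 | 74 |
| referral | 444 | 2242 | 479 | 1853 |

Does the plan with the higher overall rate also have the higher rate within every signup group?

Yes

Organic: the Basic plan 255/409 = 62.3%, the monthly plan 434/613 = 70.8% → the monthly plan
Affiliate: the Basic plan 75/114 = 65.8%, the monthly plan 59/74 = 79.7% → the monthly plan
Referral: the Basic plan 444/2242 = 19.8%, the monthly plan 479/1853 = 25.8% → the monthly plan
Overall: the Basic plan 774/2765 = 28.0%, the monthly plan 972/2540 = 38.3% → the monthly plan
The monthly plan wins overall and in every signup group — no reversal.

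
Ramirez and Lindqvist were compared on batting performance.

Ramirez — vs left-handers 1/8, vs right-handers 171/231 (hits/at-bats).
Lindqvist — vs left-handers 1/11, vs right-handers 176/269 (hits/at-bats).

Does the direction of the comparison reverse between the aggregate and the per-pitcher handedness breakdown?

No

Vs left-handers: Ramirez 1/8 = 12.5%, Lindqvist 1/11 = 9.1% → Ramirez
Vs right-handers: Ramirez 171/231 = 74.0%, Lindqvist 176/269 = 65.4% → Ramirez
Overall: Ramirez 172/239 = 72.0%, Lindqvist 177/280 = 63.2% → Ramirez
Ramirez wins overall and in every pitcher group — no reversal.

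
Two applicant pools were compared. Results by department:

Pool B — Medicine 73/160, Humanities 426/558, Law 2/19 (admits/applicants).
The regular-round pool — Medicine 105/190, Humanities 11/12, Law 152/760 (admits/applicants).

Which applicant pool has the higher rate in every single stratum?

Medicine: Pool B 73/160 = 45.6%, the regular-round pool 105/190 = 55.3% → the regular-round pool
Humanities: Pool B 426/558 = 76.3%, the regular-round pool 11/12 = 91.7% → the regular-round pool
Law: Pool B 2/19 = 10.5%, the regular-round pool 152/760 = 20.0% → the regular-round pool
The regular-round pool has the higher rate in all 3 groups.

the regular-round pool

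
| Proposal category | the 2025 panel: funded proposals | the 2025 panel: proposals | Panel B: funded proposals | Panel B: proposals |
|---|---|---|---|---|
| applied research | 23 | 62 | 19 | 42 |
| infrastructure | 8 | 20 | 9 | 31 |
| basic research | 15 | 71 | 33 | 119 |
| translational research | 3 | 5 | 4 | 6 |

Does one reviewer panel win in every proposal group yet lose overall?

No

Applied research: the 2025 panel 23/62 = 37.1%, Panel B 19/42 = 45.2% → Panel B
Infrastructure: the 2025 panel 8/20 = 40.0%, Panel B 9/31 = 29.0% → the 2025 panel
Basic research: the 2025 panel 15/71 = 21.1%, Panel B 33/119 = 27.7% → Panel B
Translational research: the 2025 panel 3/5 = 60.0%, Panel B 4/6 = 66.7% → Panel B
Overall: the 2025 panel 49/158 = 31.0%, Panel B 65/198 = 32.8% → Panel B
Neither sweeps: the 2025 panel wins 1 of 4 groups, Panel B wins 3. Panel B wins overall but not every group — no Simpson reversal.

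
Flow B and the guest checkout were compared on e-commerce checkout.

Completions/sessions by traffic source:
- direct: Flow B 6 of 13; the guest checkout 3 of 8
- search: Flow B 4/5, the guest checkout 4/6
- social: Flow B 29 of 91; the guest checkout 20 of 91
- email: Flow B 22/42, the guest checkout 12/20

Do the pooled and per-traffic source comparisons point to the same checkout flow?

No

Direct: Flow B 6/13 = 46.2%, the guest checkout 3/8 = 37.5% → Flow B
Search: Flow B 4/5 = 80.0%, the guest checkout 4/6 = 66.7% → Flow B
Social: Flow B 29/91 = 31.9%, the guest checkout 20/91 = 22.0% → Flow B
Email: Flow B 22/42 = 52.4%, the guest checkout 12/20 = 60.0% → the guest checkout
Overall: Flow B 61/151 = 40.4%, the guest checkout 39/125 = 31.2% → Flow B
Neither sweeps: Flow B wins 3 of 4 groups, the guest checkout wins 1. Flow B wins overall but not every group — no Simpson reversal.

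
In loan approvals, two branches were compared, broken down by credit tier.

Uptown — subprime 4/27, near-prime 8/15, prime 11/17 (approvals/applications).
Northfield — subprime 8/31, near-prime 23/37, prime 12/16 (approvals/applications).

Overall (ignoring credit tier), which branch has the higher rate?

Subprime: Uptown 4/27 = 14.8%, Northfield 8/31 = 25.8% → Northfield
Near-prime: Uptown 8/15 = 53.3%, Northfield 23/37 = 62.2% → Northfield
Prime: Uptown 11/17 = 64.7%, Northfield 12/16 = 75.0% → Northfield
Overall: Uptown 23/59 = 39.0%, Northfield 43/84 = 51.2% → Northfield

Northfield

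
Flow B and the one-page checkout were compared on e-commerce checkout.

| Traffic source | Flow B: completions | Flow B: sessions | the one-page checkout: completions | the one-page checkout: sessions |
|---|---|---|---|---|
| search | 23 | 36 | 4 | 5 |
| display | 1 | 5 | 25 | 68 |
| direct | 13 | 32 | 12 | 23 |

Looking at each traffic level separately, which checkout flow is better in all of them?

the one-page checkout

Search: Flow B 23/36 = 63.9%, the one-page checkout 4/5 = 80.0% → the one-page checkout
Display: Flow B 1/5 = 20.0%, the one-page checkout 25/68 = 36.8% → the one-page checkout
Direct: Flow B 13/32 = 40.6%, the one-page checkout 12/23 = 52.2% → the one-page checkout
The one-page checkout has the higher rate in all 3 groups.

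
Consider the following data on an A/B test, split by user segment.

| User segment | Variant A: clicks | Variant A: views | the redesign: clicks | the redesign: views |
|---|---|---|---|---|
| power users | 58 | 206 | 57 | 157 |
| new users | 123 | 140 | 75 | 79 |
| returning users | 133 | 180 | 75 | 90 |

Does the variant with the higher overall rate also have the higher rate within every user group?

Yes

Power users: Variant A 58/206 = 28.2%, the redesign 57/157 = 36.3% → the redesign
New users: Variant A 123/140 = 87.9%, the redesign 75/79 = 94.9% → the redesign
Returning users: Variant A 133/180 = 73.9%, the redesign 75/90 = 83.3% → the redesign
Overall: Variant A 314/526 = 59.7%, the redesign 207/326 = 63.5% → the redesign
The redesign wins overall and in every user group — no reversal.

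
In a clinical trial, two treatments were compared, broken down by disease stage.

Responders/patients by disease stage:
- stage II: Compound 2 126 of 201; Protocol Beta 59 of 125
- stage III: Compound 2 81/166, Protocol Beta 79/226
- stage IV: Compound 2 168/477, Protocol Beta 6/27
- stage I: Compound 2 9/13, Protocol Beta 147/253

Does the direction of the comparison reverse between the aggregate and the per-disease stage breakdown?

Stage II: Compound 2 126/201 = 62.7%, Protocol Beta 59/125 = 47.2% → Compound 2
Stage III: Compound 2 81/166 = 48.8%, Protocol Beta 79/226 = 35.0% → Compound 2
Stage IV: Compound 2 168/477 = 35.2%, Protocol Beta 6/27 = 22.2% → Compound 2
Stage I: Compound 2 9/13 = 69.2%, Protocol Beta 147/253 = 58.1% → Compound 2
Overall: Compound 2 384/857 = 44.8%, Protocol Beta 291/631 = 46.1% → Protocol Beta
Compound 2 wins each disease group but Protocol Beta wins overall — the comparison reverses. Compound 2's patients skew toward stage IV, which has a lower base rate.

Yes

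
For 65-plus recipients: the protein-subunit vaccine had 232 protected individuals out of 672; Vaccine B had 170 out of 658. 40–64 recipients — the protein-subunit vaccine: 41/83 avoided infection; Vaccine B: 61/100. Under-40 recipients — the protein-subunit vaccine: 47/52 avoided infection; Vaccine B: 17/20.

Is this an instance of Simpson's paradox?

No

65-plus: the protein-subunit vaccine 232/672 = 34.5%, Vaccine B 170/658 = 25.8% → the protein-subunit vaccine
40–64: the protein-subunit vaccine 41/83 = 49.4%, Vaccine B 61/100 = 61.0% → Vaccine B
Under-40: the protein-subunit vaccine 47/52 = 90.4%, Vaccine B 17/20 = 85.0% → the protein-subunit vaccine
Overall: the protein-subunit vaccine 320/807 = 39.7%, Vaccine B 248/778 = 31.9% → the protein-subunit vaccine
Neither sweeps: the protein-subunit vaccine wins 2 of 3 groups, Vaccine B wins 1. The protein-subunit vaccine wins overall but not every group — no Simpson reversal.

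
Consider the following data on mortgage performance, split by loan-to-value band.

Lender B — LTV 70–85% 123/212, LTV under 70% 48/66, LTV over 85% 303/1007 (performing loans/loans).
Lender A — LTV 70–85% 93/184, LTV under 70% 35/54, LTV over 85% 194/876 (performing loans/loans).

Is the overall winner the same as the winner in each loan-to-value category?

Yes

LTV 70–85%: Lender B 123/212 = 58.0%, Lender A 93/184 = 50.5% → Lender B
LTV under 70%: Lender B 48/66 = 72.7%, Lender A 35/54 = 64.8% → Lender B
LTV over 85%: Lender B 303/1007 = 30.1%, Lender A 194/876 = 22.1% → Lender B
Overall: Lender B 474/1285 = 36.9%, Lender A 322/1114 = 28.9% → Lender B
Lender B wins overall and in every loan-to-value group — no reversal.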